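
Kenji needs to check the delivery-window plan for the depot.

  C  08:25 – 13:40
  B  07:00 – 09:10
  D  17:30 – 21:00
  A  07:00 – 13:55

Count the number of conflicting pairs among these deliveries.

Sorted by start: A, B, C, D.
B starts before A ends → A and B overlap.
C starts before A ends → A and C overlap.
D starts after A ends.
C starts before B ends → B and C overlap.
D starts after B ends.
D starts after C ends.
Overlapping pairs: A & B, A & C, B & C — 3 in total.

3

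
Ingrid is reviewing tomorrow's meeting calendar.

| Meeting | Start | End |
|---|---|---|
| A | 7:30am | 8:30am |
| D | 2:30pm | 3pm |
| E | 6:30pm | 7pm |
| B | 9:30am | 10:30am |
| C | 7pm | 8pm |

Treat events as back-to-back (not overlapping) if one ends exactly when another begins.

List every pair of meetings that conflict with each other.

none

Check each pair: they overlap iff neither finishes before the other starts.
Sorted by start: A, B, D, E, C.
B starts after A ends; A is clear from here.
D starts after B ends; B is clear from here.
E starts after D ends; D is clear from here.
C starts exactly when E ends (back-to-back, no overlap).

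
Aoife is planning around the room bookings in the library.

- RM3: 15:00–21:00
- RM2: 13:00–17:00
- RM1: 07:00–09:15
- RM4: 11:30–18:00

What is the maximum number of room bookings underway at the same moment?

3

Walk through starts and ends in time order (an end at T is processed before a start at T):
07:00 start RM1 → 1
09:15 end RM1 → 0
11:30 start RM4 → 1
13:00 start RM2 → 2
15:00 start RM3 → 3
17:00 end RM2 → 2
18:00 end RM4 → 1
21:00 end RM3 → 0
Peak is 3, at 15:00 (RM2, RM3, RM4).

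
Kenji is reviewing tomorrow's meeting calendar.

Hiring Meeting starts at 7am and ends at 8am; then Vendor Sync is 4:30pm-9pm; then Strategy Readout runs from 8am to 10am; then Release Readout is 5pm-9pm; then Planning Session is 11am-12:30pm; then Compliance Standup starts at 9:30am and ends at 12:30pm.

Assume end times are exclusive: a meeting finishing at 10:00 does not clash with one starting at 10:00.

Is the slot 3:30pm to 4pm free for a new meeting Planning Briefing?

Yes — the slot is free

Hiring Meeting: ends 8am at or before Planning Briefing starts 3:30pm → clear.
Strategy Readout: ends 10am at or before Planning Briefing starts 3:30pm → clear.
Compliance Standup: ends 12:30pm at or before Planning Briefing starts 3:30pm → clear.
Planning Session: ends 12:30pm at or before Planning Briefing starts 3:30pm → clear.
Vendor Sync: starts 4:30pm at or after Planning Briefing ends 4pm → clear.
Release Readout: starts 5pm at or after Planning Briefing ends 4pm → clear.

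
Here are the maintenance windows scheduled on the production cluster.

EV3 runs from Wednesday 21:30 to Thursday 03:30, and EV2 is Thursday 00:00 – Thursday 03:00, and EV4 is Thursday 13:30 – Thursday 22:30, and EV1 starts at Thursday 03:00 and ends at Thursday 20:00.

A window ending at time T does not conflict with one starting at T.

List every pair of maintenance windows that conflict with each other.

Check each pair: they overlap iff neither finishes before the other starts.
Sorted by start: EV3, EV2, EV1, EV4.
EV2 starts before EV3 ends → EV3 and EV2 overlap.
EV1 starts before EV3 ends → EV3 and EV1 overlap.
EV4 starts after EV3 ends.
EV1 starts exactly when EV2 ends (back-to-back, no overlap) — done with EV2.
EV4 starts before EV1 ends → EV1 and EV4 overlap.

EV1 & EV3, EV1 & EV4, EV2 & EV3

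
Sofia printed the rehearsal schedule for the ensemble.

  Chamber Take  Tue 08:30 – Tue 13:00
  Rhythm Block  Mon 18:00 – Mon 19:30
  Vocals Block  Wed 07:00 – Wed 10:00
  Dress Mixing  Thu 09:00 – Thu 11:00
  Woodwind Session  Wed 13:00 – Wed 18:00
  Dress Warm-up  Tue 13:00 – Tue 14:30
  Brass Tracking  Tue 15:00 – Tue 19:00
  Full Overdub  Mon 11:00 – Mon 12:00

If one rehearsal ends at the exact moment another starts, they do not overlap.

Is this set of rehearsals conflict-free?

Sorted by start: Full Overdub, Rhythm Block, Chamber Take, Dress Warm-up, Brass Tracking, Vocals Block, Woodwind Session, Dress Mixing.
Rhythm Block starts after Full Overdub ends — done with Full Overdub.
Chamber Take starts after Rhythm Block ends — done with Rhythm Block.
Dress Warm-up starts exactly when Chamber Take ends (back-to-back, no overlap) — done with Chamber Take.
Brass Tracking starts after Dress Warm-up ends — done with Dress Warm-up.
Vocals Block starts after Brass Tracking ends — done with Brass Tracking.
Woodwind Session starts after Vocals Block ends — done with Vocals Block.
Dress Mixing starts after Woodwind Session ends.
Every pair is clear; the schedule has no overlaps.

Yes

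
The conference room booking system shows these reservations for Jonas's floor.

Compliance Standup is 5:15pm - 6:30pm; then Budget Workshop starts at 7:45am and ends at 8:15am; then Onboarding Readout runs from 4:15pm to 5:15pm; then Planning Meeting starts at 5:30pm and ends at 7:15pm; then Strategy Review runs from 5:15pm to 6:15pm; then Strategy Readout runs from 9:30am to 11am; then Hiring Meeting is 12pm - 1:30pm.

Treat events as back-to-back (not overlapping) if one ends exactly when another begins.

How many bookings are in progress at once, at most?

3

Sweep the timeline, counting +1 at each start and −1 at each end (ends before starts at a tie):
7:45am start Budget Workshop → 1
8:15am end Budget Workshop → 0
9:30am start Strategy Readout → 1
11am end Strategy Readout → 0
12pm start Hiring Meeting → 1
1:30pm end Hiring Meeting → 0
4:15pm start Onboarding Readout → 1
5:15pm end Onboarding Readout → 0
5:15pm start Compliance Standup → 1
5:15pm start Strategy Review → 2
5:30pm start Planning Meeting → 3
6:15pm end Strategy Review → 2
6:30pm end Compliance Standup → 1
7:15pm end Planning Meeting → 0
Peak is 3, at 5:30pm (Compliance Standup, Planning Meeting, Strategy Review).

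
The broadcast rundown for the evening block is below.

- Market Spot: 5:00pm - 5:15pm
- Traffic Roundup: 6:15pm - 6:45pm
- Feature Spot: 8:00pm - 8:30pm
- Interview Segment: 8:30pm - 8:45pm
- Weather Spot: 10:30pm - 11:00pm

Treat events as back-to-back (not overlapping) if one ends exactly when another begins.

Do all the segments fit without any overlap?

Yes

Sorted by start: Market Spot, Traffic Roundup, Feature Spot, Interview Segment, Weather Spot.
Traffic Roundup starts after Market Spot ends, so nothing later overlaps Market Spot either.
Feature Spot starts after Traffic Roundup ends, so nothing later overlaps Traffic Roundup either.
Interview Segment starts exactly when Feature Spot ends (back-to-back, no overlap), so nothing later overlaps Feature Spot either.
Weather Spot starts after Interview Segment ends.
Every pair is clear; the schedule has no overlaps.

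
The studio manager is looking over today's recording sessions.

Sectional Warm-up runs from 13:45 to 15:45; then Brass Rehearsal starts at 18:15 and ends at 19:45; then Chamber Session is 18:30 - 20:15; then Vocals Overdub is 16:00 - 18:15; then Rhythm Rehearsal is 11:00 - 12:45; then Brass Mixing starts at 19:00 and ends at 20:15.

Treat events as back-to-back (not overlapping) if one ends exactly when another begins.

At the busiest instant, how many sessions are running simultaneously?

Sweep the timeline, counting +1 at each start and −1 at each end (ends before starts at a tie):
11:00 start Rhythm Rehearsal → 1
12:45 end Rhythm Rehearsal → 0
13:45 start Sectional Warm-up → 1
15:45 end Sectional Warm-up → 0
16:00 start Vocals Overdub → 1
18:15 end Vocals Overdub → 0
18:15 start Brass Rehearsal → 1
18:30 start Chamber Session → 2
19:00 start Brass Mixing → 3
19:45 end Brass Rehearsal → 2
20:15 end Brass Mixing → 1
20:15 end Chamber Session → 0
Peak is 3, at 19:00 (Brass Mixing, Brass Rehearsal, Chamber Session).

3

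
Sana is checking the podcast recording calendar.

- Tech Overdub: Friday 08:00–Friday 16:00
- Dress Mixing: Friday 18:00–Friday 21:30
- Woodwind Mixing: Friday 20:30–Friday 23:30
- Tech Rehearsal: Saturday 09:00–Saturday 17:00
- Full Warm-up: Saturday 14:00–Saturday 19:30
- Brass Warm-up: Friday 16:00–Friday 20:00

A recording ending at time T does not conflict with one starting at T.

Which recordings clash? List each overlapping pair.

Brass Warm-up & Dress Mixing, Dress Mixing & Woodwind Mixing, Full Warm-up & Tech Rehearsal

Sorted by start: Tech Overdub, Brass Warm-up, Dress Mixing, Woodwind Mixing, Tech Rehearsal, Full Warm-up.
Brass Warm-up starts exactly when Tech Overdub ends (back-to-back, no overlap); Tech Overdub is clear from here.
Dress Mixing starts before Brass Warm-up ends → Brass Warm-up and Dress Mixing overlap.
Woodwind Mixing starts after Brass Warm-up ends; Brass Warm-up is clear from here.
Woodwind Mixing starts before Dress Mixing ends → Dress Mixing and Woodwind Mixing overlap.
Tech Rehearsal starts after Dress Mixing ends; Dress Mixing is clear from here.
Tech Rehearsal starts after Woodwind Mixing ends; Woodwind Mixing is clear from here.
Full Warm-up starts before Tech Rehearsal ends → Tech Rehearsal and Full Warm-up overlap.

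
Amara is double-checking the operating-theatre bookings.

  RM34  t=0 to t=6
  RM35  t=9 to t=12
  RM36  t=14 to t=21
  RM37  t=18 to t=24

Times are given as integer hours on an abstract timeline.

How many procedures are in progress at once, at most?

2

Sort all start/end points and keep a running count:
t=0 start RM34 → 1
t=6 end RM34 → 0
t=9 start RM35 → 1
t=12 end RM35 → 0
t=14 start RM36 → 1
t=18 start RM37 → 2
t=21 end RM36 → 1
t=24 end RM37 → 0
Peak is 2, at t=18 (RM36, RM37).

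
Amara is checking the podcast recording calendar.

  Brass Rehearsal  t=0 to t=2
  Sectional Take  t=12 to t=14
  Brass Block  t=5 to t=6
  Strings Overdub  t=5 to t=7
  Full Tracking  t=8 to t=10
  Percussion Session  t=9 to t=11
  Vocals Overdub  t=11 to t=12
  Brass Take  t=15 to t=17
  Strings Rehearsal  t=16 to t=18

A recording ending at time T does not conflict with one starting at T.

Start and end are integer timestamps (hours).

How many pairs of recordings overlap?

Two intervals overlap when each starts before the other ends.
Sorted by start: Brass Rehearsal, Brass Block, Strings Overdub, Full Tracking, Percussion Session, Vocals Overdub, Sectional Take, Brass Take, Strings Rehearsal.
Brass Block starts after Brass Rehearsal ends, so nothing later overlaps Brass Rehearsal either.
Strings Overdub starts before Brass Block ends → Brass Block and Strings Overdub overlap.
Full Tracking starts after Brass Block ends, so nothing later overlaps Brass Block either.
Full Tracking starts after Strings Overdub ends, so nothing later overlaps Strings Overdub either.
Percussion Session starts before Full Tracking ends → Full Tracking and Percussion Session overlap.
Vocals Overdub starts after Full Tracking ends, so nothing later overlaps Full Tracking either.
Vocals Overdub starts exactly when Percussion Session ends (back-to-back, no overlap), so nothing later overlaps Percussion Session either.
Sectional Take starts exactly when Vocals Overdub ends (back-to-back, no overlap), so nothing later overlaps Vocals Overdub either.
Brass Take starts after Sectional Take ends, so nothing later overlaps Sectional Take either.
Strings Rehearsal starts before Brass Take ends → Brass Take and Strings Rehearsal overlap.
Overlapping pairs: Brass Block & Strings Overdub, Brass Take & Strings Rehearsal, Full Tracking & Percussion Session — 3 in total.

3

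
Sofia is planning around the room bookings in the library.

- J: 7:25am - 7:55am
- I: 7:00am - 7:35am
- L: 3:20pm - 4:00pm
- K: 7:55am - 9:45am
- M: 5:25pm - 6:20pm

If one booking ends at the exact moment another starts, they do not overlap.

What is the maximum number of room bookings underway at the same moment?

Walk through starts and ends in time order (an end at T is processed before a start at T):
7:00am start I → 1
7:25am start J → 2
7:35am end I → 1
7:55am end J → 0
7:55am start K → 1
9:45am end K → 0
3:20pm start L → 1
4:00pm end L → 0
5:25pm start M → 1
6:20pm end M → 0
Peak is 2, at 7:25am (I, J).

2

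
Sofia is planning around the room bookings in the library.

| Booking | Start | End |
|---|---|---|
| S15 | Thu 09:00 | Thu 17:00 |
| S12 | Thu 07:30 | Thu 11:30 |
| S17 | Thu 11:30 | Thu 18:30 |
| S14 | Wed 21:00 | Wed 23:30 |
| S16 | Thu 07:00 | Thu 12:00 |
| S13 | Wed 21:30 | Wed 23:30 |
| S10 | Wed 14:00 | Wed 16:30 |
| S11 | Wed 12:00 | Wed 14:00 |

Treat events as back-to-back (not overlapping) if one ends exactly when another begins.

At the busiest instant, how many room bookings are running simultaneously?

Sort all start/end points and keep a running count:
Wed 12:00 start S11 → 1
Wed 14:00 end S11 → 0
Wed 14:00 start S10 → 1
Wed 16:30 end S10 → 0
Wed 21:00 start S14 → 1
Wed 21:30 start S13 → 2
Wed 23:30 end S13 → 1
Wed 23:30 end S14 → 0
Thu 07:00 start S16 → 1
Thu 07:30 start S12 → 2
Thu 09:00 start S15 → 3
Thu 11:30 end S12 → 2
Thu 11:30 start S17 → 3
Thu 12:00 end S16 → 2
Thu 17:00 end S15 → 1
Thu 18:30 end S17 → 0
Peak is 3, at Thu 09:00 (S12, S15, S16).

3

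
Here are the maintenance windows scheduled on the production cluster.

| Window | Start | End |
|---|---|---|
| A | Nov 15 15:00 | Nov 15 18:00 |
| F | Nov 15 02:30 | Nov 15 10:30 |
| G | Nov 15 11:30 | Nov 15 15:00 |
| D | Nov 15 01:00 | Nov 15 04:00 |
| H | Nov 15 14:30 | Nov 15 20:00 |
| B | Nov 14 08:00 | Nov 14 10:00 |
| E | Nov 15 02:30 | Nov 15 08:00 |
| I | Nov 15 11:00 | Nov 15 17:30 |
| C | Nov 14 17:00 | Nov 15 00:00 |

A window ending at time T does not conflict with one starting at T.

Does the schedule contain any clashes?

Two intervals overlap when each starts before the other ends.
Sorted by start: B, C, D, E, F, I, G, H, A.
C starts after B ends — done with B.
D starts after C ends — done with C.
E starts before D ends → D and E overlap.
That's a conflict, so the schedule is not conflict-free.

Yes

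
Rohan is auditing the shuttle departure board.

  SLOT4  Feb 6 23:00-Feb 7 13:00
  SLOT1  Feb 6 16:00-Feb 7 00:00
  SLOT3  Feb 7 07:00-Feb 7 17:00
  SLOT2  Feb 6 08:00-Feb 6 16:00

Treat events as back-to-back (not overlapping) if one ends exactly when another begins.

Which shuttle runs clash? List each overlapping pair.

Check each pair: they overlap iff neither finishes before the other starts.
Sorted by start: SLOT2, SLOT1, SLOT4, SLOT3.
SLOT1 starts exactly when SLOT2 ends (back-to-back, no overlap), so SLOT2 has no further overlaps.
SLOT4 starts before SLOT1 ends → SLOT1 and SLOT4 overlap.
SLOT3 starts after SLOT1 ends.
SLOT3 starts before SLOT4 ends → SLOT4 and SLOT3 overlap.

SLOT1 & SLOT4, SLOT3 & SLOT4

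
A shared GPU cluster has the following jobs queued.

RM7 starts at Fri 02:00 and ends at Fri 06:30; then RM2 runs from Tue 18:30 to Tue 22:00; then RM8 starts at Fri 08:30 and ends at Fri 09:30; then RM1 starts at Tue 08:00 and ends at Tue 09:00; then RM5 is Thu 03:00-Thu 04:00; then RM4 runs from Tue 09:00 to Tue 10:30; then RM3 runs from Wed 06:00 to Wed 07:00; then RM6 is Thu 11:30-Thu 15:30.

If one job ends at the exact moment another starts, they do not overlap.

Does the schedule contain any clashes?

No

Sorted by start: RM1, RM4, RM2, RM3, RM5, RM6, RM7, RM8.
RM4 starts exactly when RM1 ends (back-to-back, no overlap), so RM1 has no further overlaps.
RM2 starts after RM4 ends, so RM4 has no further overlaps.
RM3 starts after RM2 ends, so RM2 has no further overlaps.
RM5 starts after RM3 ends, so RM3 has no further overlaps.
RM6 starts after RM5 ends, so RM5 has no further overlaps.
RM7 starts after RM6 ends, so RM6 has no further overlaps.
RM8 starts after RM7 ends.
Every pair is clear; the schedule has no overlaps.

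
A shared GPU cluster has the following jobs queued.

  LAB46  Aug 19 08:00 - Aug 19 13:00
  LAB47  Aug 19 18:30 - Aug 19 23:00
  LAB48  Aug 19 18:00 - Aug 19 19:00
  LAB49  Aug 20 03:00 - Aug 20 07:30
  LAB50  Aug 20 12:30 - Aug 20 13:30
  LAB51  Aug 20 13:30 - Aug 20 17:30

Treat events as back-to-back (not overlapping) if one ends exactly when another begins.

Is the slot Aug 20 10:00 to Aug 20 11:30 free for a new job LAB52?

LAB46: ends Aug 19 13:00 at or before LAB52 starts Aug 20 10:00 → clear.
LAB48: ends Aug 19 19:00 at or before LAB52 starts Aug 20 10:00 → clear.
LAB47: ends Aug 19 23:00 at or before LAB52 starts Aug 20 10:00 → clear.
LAB49: ends Aug 20 07:30 at or before LAB52 starts Aug 20 10:00 → clear.
LAB50: starts Aug 20 12:30 at or after LAB52 ends Aug 20 11:30 → clear.
LAB51: starts Aug 20 13:30 at or after LAB52 ends Aug 20 11:30 → clear.

Yes — the slot is free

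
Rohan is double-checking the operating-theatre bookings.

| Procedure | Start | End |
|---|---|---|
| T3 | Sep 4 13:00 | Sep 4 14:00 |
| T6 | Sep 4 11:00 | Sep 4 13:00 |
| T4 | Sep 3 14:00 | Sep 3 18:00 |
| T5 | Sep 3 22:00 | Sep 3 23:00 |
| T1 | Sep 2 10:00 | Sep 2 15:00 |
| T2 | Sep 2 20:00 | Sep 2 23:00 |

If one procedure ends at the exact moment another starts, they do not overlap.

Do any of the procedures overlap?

Two intervals overlap when each starts before the other ends.
Sorted by start: T1, T2, T4, T5, T6, T3.
T2 starts after T1 ends, so nothing later overlaps T1 either.
T4 starts after T2 ends, so nothing later overlaps T2 either.
T5 starts after T4 ends, so nothing later overlaps T4 either.
T6 starts after T5 ends, so nothing later overlaps T5 either.
T3 starts exactly when T6 ends (back-to-back, no overlap).
Every pair is clear; the schedule has no overlaps.

No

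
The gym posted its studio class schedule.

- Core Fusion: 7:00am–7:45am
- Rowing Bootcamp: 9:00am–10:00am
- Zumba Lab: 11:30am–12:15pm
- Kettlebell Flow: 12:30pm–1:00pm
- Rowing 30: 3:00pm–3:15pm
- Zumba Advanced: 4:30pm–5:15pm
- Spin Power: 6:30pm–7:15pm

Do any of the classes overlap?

No

Sorted by start: Core Fusion, Rowing Bootcamp, Zumba Lab, Kettlebell Flow, Rowing 30, Zumba Advanced, Spin Power.
Rowing Bootcamp starts after Core Fusion ends; Core Fusion is clear from here.
Zumba Lab starts after Rowing Bootcamp ends; Rowing Bootcamp is clear from here.
Kettlebell Flow starts after Zumba Lab ends; Zumba Lab is clear from here.
Rowing 30 starts after Kettlebell Flow ends; Kettlebell Flow is clear from here.
Zumba Advanced starts after Rowing 30 ends; Rowing 30 is clear from here.
Spin Power starts after Zumba Advanced ends.
Every pair is clear; the schedule has no overlaps.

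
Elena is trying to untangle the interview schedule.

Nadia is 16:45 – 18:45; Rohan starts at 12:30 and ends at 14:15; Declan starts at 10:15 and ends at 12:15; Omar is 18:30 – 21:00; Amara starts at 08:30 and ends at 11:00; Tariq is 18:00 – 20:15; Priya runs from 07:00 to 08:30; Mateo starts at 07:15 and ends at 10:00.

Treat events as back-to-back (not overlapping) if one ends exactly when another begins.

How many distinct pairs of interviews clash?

6

Sorted by start: Priya, Mateo, Amara, Declan, Rohan, Nadia, Tariq, Omar.
Mateo starts before Priya ends → Priya and Mateo overlap.
Amara starts exactly when Priya ends (back-to-back, no overlap) — done with Priya.
Amara starts before Mateo ends → Mateo and Amara overlap.
Declan starts after Mateo ends — done with Mateo.
Declan starts before Amara ends → Amara and Declan overlap.
Rohan starts after Amara ends — done with Amara.
Rohan starts after Declan ends — done with Declan.
Nadia starts after Rohan ends — done with Rohan.
Tariq starts before Nadia ends → Nadia and Tariq overlap.
Omar starts before Nadia ends → Nadia and Omar overlap.
Omar starts before Tariq ends → Tariq and Omar overlap.
Overlapping pairs: Amara & Declan, Amara & Mateo, Mateo & Priya, Nadia & Omar, Nadia & Tariq, Omar & Tariq — 6 in total.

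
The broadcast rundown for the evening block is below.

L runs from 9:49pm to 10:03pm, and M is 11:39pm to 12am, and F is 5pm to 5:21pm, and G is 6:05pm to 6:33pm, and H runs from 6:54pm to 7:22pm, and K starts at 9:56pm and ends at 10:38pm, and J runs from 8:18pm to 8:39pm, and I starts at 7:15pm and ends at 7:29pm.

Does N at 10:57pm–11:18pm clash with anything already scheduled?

F: ends 5:21pm at or before N starts 10:57pm → clear.
G: ends 6:33pm at or before N starts 10:57pm → clear.
H: ends 7:22pm at or before N starts 10:57pm → clear.
I: ends 7:29pm at or before N starts 10:57pm → clear.
J: ends 8:39pm at or before N starts 10:57pm → clear.
L: ends 10:03pm at or before N starts 10:57pm → clear.
K: ends 10:38pm at or before N starts 10:57pm → clear.
M: starts 11:39pm at or after N ends 11:18pm → clear.

No — it doesn't clash with anything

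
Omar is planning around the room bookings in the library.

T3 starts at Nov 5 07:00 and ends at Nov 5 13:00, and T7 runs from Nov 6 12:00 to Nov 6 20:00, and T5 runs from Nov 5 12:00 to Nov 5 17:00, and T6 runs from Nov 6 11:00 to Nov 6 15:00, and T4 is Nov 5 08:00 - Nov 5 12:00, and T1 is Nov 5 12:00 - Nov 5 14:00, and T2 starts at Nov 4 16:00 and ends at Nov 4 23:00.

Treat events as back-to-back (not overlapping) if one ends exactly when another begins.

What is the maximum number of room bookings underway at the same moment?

Sweep the timeline, counting +1 at each start and −1 at each end (ends before starts at a tie):
Nov 4 16:00 start T2 → 1
Nov 4 23:00 end T2 → 0
Nov 5 07:00 start T3 → 1
Nov 5 08:00 start T4 → 2
Nov 5 12:00 end T4 → 1
Nov 5 12:00 start T1 → 2
Nov 5 12:00 start T5 → 3
Nov 5 13:00 end T3 → 2
Nov 5 14:00 end T1 → 1
Nov 5 17:00 end T5 → 0
Nov 6 11:00 start T6 → 1
Nov 6 12:00 start T7 → 2
Nov 6 15:00 end T6 → 1
Nov 6 20:00 end T7 → 0
Peak is 3, at Nov 5 12:00 (T1, T3, T5).

3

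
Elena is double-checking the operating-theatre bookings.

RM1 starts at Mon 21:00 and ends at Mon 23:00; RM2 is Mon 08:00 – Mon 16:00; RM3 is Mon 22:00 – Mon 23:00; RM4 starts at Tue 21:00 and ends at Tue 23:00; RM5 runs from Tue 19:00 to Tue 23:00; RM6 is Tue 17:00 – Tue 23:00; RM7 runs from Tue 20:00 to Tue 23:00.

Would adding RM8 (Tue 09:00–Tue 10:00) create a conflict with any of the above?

No — it doesn't clash with anything

RM2: ends Mon 16:00 at or before RM8 starts Tue 09:00 → clear.
RM1: ends Mon 23:00 at or before RM8 starts Tue 09:00 → clear.
RM3: ends Mon 23:00 at or before RM8 starts Tue 09:00 → clear.
RM6: starts Tue 17:00 at or after RM8 ends Tue 10:00 → clear.
RM5: starts Tue 19:00 at or after RM8 ends Tue 10:00 → clear.
RM7: starts Tue 20:00 at or after RM8 ends Tue 10:00 → clear.
RM4: starts Tue 21:00 at or after RM8 ends Tue 10:00 → clear.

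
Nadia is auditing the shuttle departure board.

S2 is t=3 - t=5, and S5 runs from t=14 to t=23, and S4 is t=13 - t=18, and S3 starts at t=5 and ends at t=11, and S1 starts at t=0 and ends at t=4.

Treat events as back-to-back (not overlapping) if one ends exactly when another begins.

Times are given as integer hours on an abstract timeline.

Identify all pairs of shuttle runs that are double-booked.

S1 & S2, S4 & S5

Sorted by start: S1, S2, S3, S4, S5.
S2 starts before S1 ends → S1 and S2 overlap.
S3 starts after S1 ends; S1 is clear from here.
S3 starts exactly when S2 ends (back-to-back, no overlap); S2 is clear from here.
S4 starts after S3 ends; S3 is clear from here.
S5 starts before S4 ends → S4 and S5 overlap.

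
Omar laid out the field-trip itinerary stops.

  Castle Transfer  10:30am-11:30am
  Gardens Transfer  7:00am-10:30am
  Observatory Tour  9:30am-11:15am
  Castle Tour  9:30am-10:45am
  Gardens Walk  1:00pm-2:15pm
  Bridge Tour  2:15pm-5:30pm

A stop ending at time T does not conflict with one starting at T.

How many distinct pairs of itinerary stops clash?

5

Check each pair: they overlap iff neither finishes before the other starts.
Sorted by start: Gardens Transfer, Observatory Tour, Castle Tour, Castle Transfer, Gardens Walk, Bridge Tour.
Observatory Tour starts before Gardens Transfer ends → Gardens Transfer and Observatory Tour overlap.
Castle Tour starts before Gardens Transfer ends → Gardens Transfer and Castle Tour overlap.
Castle Transfer starts exactly when Gardens Transfer ends (back-to-back, no overlap), so Gardens Transfer has no further overlaps.
Castle Tour starts before Observatory Tour ends → Observatory Tour and Castle Tour overlap.
Castle Transfer starts before Observatory Tour ends → Observatory Tour and Castle Transfer overlap.
Gardens Walk starts after Observatory Tour ends, so Observatory Tour has no further overlaps.
Castle Transfer starts before Castle Tour ends → Castle Tour and Castle Transfer overlap.
Gardens Walk starts after Castle Tour ends, so Castle Tour has no further overlaps.
Gardens Walk starts after Castle Transfer ends, so Castle Transfer has no further overlaps.
Bridge Tour starts exactly when Gardens Walk ends (back-to-back, no overlap).
Overlapping pairs: Castle Tour & Castle Transfer, Castle Tour & Gardens Transfer, Castle Tour & Observatory Tour, Castle Transfer & Observatory Tour, Gardens Transfer & Observatory Tour — 5 in total.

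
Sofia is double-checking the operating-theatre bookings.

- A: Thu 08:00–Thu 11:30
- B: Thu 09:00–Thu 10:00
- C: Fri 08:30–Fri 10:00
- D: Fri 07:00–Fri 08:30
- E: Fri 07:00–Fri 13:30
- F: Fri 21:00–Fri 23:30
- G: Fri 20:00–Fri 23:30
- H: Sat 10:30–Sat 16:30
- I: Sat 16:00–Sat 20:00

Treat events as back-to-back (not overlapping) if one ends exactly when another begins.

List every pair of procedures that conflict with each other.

A & B, C & E, D & E, F & G, H & I

Sorted by start: A, B, D, E, C, G, F, H, I.
B starts before A ends → A and B overlap.
D starts after A ends; A is clear from here.
D starts after B ends; B is clear from here.
E starts before D ends → D and E overlap.
C starts exactly when D ends (back-to-back, no overlap); D is clear from here.
C starts before E ends → E and C overlap.
G starts after E ends; E is clear from here.
G starts after C ends; C is clear from here.
F starts before G ends → G and F overlap.
H starts after G ends; G is clear from here.
H starts after F ends; F is clear from here.
I starts before H ends → H and I overlap.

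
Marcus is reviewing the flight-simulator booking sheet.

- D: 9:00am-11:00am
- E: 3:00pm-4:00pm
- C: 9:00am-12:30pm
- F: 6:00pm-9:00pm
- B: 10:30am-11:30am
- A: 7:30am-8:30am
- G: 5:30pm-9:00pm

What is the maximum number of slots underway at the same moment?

3

Sort all start/end points and keep a running count:
7:30am start A → 1
8:30am end A → 0
9:00am start C → 1
9:00am start D → 2
10:30am start B → 3
11:00am end D → 2
11:30am end B → 1
12:30pm end C → 0
3:00pm start E → 1
4:00pm end E → 0
5:30pm start G → 1
6:00pm start F → 2
9:00pm end F → 1
9:00pm end G → 0
Peak is 3, at 10:30am (B, C, D).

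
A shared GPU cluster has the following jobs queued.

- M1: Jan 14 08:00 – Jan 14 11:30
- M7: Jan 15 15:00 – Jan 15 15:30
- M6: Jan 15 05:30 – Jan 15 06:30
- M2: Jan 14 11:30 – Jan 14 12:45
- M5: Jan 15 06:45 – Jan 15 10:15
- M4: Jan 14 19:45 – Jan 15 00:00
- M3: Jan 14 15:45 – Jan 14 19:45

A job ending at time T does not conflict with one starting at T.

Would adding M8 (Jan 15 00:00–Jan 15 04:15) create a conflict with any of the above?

No — it doesn't clash with anything

M1: ends Jan 14 11:30 at or before M8 starts Jan 15 00:00 → clear.
M2: ends Jan 14 12:45 at or before M8 starts Jan 15 00:00 → clear.
M3: ends Jan 14 19:45 at or before M8 starts Jan 15 00:00 → clear.
M4: ends Jan 15 00:00 at or before M8 starts Jan 15 00:00 → clear.
M6: starts Jan 15 05:30 at or after M8 ends Jan 15 04:15 → clear.
M5: starts Jan 15 06:45 at or after M8 ends Jan 15 04:15 → clear.
M7: starts Jan 15 15:00 at or after M8 ends Jan 15 04:15 → clear.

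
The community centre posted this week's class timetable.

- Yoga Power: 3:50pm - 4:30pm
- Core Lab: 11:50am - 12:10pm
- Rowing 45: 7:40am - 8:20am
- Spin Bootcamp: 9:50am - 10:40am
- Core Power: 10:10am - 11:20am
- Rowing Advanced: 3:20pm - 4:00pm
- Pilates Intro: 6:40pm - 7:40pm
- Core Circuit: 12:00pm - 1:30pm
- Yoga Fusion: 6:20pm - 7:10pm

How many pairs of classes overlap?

Sorted by start: Rowing 45, Spin Bootcamp, Core Power, Core Lab, Core Circuit, Rowing Advanced, Yoga Power, Yoga Fusion, Pilates Intro.
Spin Bootcamp starts after Rowing 45 ends — done with Rowing 45.
Core Power starts before Spin Bootcamp ends → Spin Bootcamp and Core Power overlap.
Core Lab starts after Spin Bootcamp ends — done with Spin Bootcamp.
Core Lab starts after Core Power ends — done with Core Power.
Core Circuit starts before Core Lab ends → Core Lab and Core Circuit overlap.
Rowing Advanced starts after Core Lab ends — done with Core Lab.
Rowing Advanced starts after Core Circuit ends — done with Core Circuit.
Yoga Power starts before Rowing Advanced ends → Rowing Advanced and Yoga Power overlap.
Yoga Fusion starts after Rowing Advanced ends — done with Rowing Advanced.
Yoga Fusion starts after Yoga Power ends — done with Yoga Power.
Pilates Intro starts before Yoga Fusion ends → Yoga Fusion and Pilates Intro overlap.
Overlapping pairs: Core Circuit & Core Lab, Core Power & Spin Bootcamp, Pilates Intro & Yoga Fusion, Rowing Advanced & Yoga Power — 4 in total.

4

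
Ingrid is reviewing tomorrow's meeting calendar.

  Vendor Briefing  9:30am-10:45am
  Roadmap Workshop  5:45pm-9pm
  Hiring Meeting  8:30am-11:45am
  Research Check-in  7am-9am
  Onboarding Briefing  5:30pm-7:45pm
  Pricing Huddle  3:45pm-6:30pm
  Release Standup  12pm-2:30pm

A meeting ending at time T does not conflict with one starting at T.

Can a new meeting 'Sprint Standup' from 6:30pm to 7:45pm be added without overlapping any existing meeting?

Research Check-in: ends 9am at or before Sprint Standup starts 6:30pm → clear.
Hiring Meeting: ends 11:45am at or before Sprint Standup starts 6:30pm → clear.
Vendor Briefing: ends 10:45am at or before Sprint Standup starts 6:30pm → clear.
Release Standup: ends 2:30pm at or before Sprint Standup starts 6:30pm → clear.
Pricing Huddle: ends 6:30pm at or before Sprint Standup starts 6:30pm → clear.
Onboarding Briefing: starts 5:30pm before Sprint Standup ends 7:45pm, and ends 7:45pm after Sprint Standup starts 6:30pm → overlap.
Roadmap Workshop: starts 5:45pm before Sprint Standup ends 7:45pm, and ends 9pm after Sprint Standup starts 6:30pm → overlap.
Sprint Standup overlaps Roadmap Workshop, Onboarding Briefing.

No — it overlaps Onboarding Briefing, Roadmap Workshop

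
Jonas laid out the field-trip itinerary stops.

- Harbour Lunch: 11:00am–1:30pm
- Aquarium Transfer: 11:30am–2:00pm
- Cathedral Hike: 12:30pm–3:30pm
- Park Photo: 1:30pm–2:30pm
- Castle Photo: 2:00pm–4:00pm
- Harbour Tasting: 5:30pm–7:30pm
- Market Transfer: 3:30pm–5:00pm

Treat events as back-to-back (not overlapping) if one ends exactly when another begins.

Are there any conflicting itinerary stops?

Yes

Two intervals overlap when each starts before the other ends.
Sorted by start: Harbour Lunch, Aquarium Transfer, Cathedral Hike, Park Photo, Castle Photo, Market Transfer, Harbour Tasting.
Aquarium Transfer starts before Harbour Lunch ends → Harbour Lunch and Aquarium Transfer overlap.
That's a conflict, so the schedule is not conflict-free.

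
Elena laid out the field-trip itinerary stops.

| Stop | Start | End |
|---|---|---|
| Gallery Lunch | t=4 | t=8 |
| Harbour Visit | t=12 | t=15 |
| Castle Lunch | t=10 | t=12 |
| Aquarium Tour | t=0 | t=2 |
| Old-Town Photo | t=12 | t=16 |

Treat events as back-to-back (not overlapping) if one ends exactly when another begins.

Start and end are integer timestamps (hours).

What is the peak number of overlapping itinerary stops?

2

Sort all start/end points and keep a running count:
t=0 start Aquarium Tour → 1
t=2 end Aquarium Tour → 0
t=4 start Gallery Lunch → 1
t=8 end Gallery Lunch → 0
t=10 start Castle Lunch → 1
t=12 end Castle Lunch → 0
t=12 start Harbour Visit → 1
t=12 start Old-Town Photo → 2
t=15 end Harbour Visit → 1
t=16 end Old-Town Photo → 0
Peak is 2, at t=12 (Harbour Visit, Old-Town Photo).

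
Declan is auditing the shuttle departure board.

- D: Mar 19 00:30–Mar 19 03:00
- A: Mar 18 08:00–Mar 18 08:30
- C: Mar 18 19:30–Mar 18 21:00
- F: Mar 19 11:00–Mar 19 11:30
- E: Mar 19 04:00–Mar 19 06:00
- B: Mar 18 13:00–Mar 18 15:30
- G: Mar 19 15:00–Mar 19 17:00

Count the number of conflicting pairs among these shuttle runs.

Check each pair: they overlap iff neither finishes before the other starts.
Sorted by start: A, B, C, D, E, F, G.
B starts after A ends, so A has no further overlaps.
C starts after B ends, so B has no further overlaps.
D starts after C ends, so C has no further overlaps.
E starts after D ends, so D has no further overlaps.
F starts after E ends, so E has no further overlaps.
G starts after F ends.
No pair overlaps.

0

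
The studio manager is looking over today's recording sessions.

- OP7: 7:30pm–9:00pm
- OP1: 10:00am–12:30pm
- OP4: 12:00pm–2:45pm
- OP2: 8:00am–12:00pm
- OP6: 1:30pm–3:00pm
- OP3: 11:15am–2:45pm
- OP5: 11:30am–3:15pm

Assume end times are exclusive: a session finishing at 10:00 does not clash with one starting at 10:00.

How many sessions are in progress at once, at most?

4

Walk through starts and ends in time order (an end at T is processed before a start at T):
8:00am start OP2 → 1
10:00am start OP1 → 2
11:15am start OP3 → 3
11:30am start OP5 → 4
12:00pm end OP2 → 3
12:00pm start OP4 → 4
12:30pm end OP1 → 3
1:30pm start OP6 → 4
2:45pm end OP3 → 3
2:45pm end OP4 → 2
3:00pm end OP6 → 1
3:15pm end OP5 → 0
7:30pm start OP7 → 1
9:00pm end OP7 → 0
Peak is 4, at 11:30am (OP1, OP2, OP3, OP5).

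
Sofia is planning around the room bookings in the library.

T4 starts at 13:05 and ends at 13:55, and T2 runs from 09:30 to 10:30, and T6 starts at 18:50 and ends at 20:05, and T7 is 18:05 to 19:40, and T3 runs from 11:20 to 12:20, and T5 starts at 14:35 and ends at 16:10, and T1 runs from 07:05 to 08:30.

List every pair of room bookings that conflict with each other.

Check each pair: they overlap iff neither finishes before the other starts.
Sorted by start: T1, T2, T3, T4, T5, T7, T6.
T2 starts after T1 ends — done with T1.
T3 starts after T2 ends — done with T2.
T4 starts after T3 ends — done with T3.
T5 starts after T4 ends — done with T4.
T7 starts after T5 ends — done with T5.
T6 starts before T7 ends → T7 and T6 overlap.

T6 & T7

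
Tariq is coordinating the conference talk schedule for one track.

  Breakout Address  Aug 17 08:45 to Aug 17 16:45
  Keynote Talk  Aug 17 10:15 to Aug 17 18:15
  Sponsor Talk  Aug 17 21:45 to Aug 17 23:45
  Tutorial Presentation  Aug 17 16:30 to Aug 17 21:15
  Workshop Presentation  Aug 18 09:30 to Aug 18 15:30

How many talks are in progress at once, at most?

3

Walk through starts and ends in time order (an end at T is processed before a start at T):
Aug 17 08:45 start Breakout Address → 1
Aug 17 10:15 start Keynote Talk → 2
Aug 17 16:30 start Tutorial Presentation → 3
Aug 17 16:45 end Breakout Address → 2
Aug 17 18:15 end Keynote Talk → 1
Aug 17 21:15 end Tutorial Presentation → 0
Aug 17 21:45 start Sponsor Talk → 1
Aug 17 23:45 end Sponsor Talk → 0
Aug 18 09:30 start Workshop Presentation → 1
Aug 18 15:30 end Workshop Presentation → 0
Peak is 3, at Aug 17 16:30 (Breakout Address, Keynote Talk, Tutorial Presentation).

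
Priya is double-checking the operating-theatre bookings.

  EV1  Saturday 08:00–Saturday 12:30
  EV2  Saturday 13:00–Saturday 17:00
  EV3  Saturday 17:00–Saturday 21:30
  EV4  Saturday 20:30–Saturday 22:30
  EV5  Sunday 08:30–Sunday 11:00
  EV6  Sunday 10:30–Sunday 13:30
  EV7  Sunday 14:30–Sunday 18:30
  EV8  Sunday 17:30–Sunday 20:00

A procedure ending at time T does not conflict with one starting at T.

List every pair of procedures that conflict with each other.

Sorted by start: EV1, EV2, EV3, EV4, EV5, EV6, EV7, EV8.
EV2 starts after EV1 ends — done with EV1.
EV3 starts exactly when EV2 ends (back-to-back, no overlap) — done with EV2.
EV4 starts before EV3 ends → EV3 and EV4 overlap.
EV5 starts after EV3 ends — done with EV3.
EV5 starts after EV4 ends — done with EV4.
EV6 starts before EV5 ends → EV5 and EV6 overlap.
EV7 starts after EV5 ends — done with EV5.
EV7 starts after EV6 ends — done with EV6.
EV8 starts before EV7 ends → EV7 and EV8 overlap.

EV3 & EV4, EV5 & EV6, EV7 & EV8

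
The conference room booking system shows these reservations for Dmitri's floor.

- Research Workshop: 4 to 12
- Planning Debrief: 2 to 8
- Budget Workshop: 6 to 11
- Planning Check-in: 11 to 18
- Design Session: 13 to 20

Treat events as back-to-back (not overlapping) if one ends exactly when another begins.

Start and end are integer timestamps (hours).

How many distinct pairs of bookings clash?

5

Two intervals overlap when each starts before the other ends.
Sorted by start: Planning Debrief, Research Workshop, Budget Workshop, Planning Check-in, Design Session.
Research Workshop starts before Planning Debrief ends → Planning Debrief and Research Workshop overlap.
Budget Workshop starts before Planning Debrief ends → Planning Debrief and Budget Workshop overlap.
Planning Check-in starts after Planning Debrief ends, so nothing later overlaps Planning Debrief either.
Budget Workshop starts before Research Workshop ends → Research Workshop and Budget Workshop overlap.
Planning Check-in starts before Research Workshop ends → Research Workshop and Planning Check-in overlap.
Design Session starts after Research Workshop ends.
Planning Check-in starts exactly when Budget Workshop ends (back-to-back, no overlap), so nothing later overlaps Budget Workshop either.
Design Session starts before Planning Check-in ends → Planning Check-in and Design Session overlap.
Overlapping pairs: Budget Workshop & Planning Debrief, Budget Workshop & Research Workshop, Design Session & Planning Check-in, Planning Check-in & Research Workshop, Planning Debrief & Research Workshop — 5 in total.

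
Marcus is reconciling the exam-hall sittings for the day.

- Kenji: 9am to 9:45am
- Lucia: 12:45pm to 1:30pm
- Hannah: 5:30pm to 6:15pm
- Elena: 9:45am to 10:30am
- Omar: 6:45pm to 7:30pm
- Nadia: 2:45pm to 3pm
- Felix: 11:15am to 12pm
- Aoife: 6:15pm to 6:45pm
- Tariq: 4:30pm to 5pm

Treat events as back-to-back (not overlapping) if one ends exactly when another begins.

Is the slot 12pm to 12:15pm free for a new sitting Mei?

Kenji: ends 9:45am at or before Mei starts 12pm → clear.
Elena: ends 10:30am at or before Mei starts 12pm → clear.
Felix: ends 12pm at or before Mei starts 12pm → clear.
Lucia: starts 12:45pm at or after Mei ends 12:15pm → clear.
Nadia: starts 2:45pm at or after Mei ends 12:15pm → clear.
Tariq: starts 4:30pm at or after Mei ends 12:15pm → clear.
Hannah: starts 5:30pm at or after Mei ends 12:15pm → clear.
Aoife: starts 6:15pm at or after Mei ends 12:15pm → clear.
Omar: starts 6:45pm at or after Mei ends 12:15pm → clear.

Yes — the slot is free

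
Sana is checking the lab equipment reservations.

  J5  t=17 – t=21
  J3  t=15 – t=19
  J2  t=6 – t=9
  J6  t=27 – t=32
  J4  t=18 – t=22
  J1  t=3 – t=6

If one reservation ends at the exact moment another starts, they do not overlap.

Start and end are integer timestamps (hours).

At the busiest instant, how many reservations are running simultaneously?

Walk through starts and ends in time order (an end at T is processed before a start at T):
t=3 start J1 → 1
t=6 end J1 → 0
t=6 start J2 → 1
t=9 end J2 → 0
t=15 start J3 → 1
t=17 start J5 → 2
t=18 start J4 → 3
t=19 end J3 → 2
t=21 end J5 → 1
t=22 end J4 → 0
t=27 start J6 → 1
t=32 end J6 → 0
Peak is 3, at t=18 (J3, J4, J5).

3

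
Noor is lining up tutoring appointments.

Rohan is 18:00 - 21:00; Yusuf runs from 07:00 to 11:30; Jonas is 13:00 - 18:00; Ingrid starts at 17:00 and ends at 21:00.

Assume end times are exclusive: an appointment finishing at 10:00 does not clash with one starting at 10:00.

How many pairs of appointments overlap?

2

Check each pair: they overlap iff neither finishes before the other starts.
Sorted by start: Yusuf, Jonas, Ingrid, Rohan.
Jonas starts after Yusuf ends, so nothing later overlaps Yusuf either.
Ingrid starts before Jonas ends → Jonas and Ingrid overlap.
Rohan starts exactly when Jonas ends (back-to-back, no overlap).
Rohan starts before Ingrid ends → Ingrid and Rohan overlap.
Overlapping pairs: Ingrid & Jonas, Ingrid & Rohan — 2 in total.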